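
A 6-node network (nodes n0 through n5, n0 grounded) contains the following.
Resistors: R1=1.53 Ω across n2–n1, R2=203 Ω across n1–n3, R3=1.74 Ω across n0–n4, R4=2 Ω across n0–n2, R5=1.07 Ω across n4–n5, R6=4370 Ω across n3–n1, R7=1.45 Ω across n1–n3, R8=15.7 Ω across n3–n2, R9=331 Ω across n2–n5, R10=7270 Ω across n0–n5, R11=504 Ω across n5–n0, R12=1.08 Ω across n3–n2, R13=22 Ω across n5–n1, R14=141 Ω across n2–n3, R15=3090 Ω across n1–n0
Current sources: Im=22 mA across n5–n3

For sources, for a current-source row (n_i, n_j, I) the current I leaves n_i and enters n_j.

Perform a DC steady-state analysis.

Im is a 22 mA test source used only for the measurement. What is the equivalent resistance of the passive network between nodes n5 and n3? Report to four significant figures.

R_eq = 4.529 Ω

Element admittances at DC:
  Y(R1) = 0.6536 S between n2,n1
  Y(R2) = 0.004926 S between n1,n3
  Y(R3) = 0.5747 S between n0,n4
  Y(R4) = 0.5000 S between n0,n2
  Y(R5) = 0.9346 S between n4,n5
  Y(R6) = 0.0002288 S between n3,n1
  Y(R7) = 0.6897 S between n1,n3
  Y(R8) = 0.06369 S between n3,n2
  Y(R9) = 0.003021 S between n2,n5
  Y(R10) = 0.0001376 S between n0,n5
  Y(R11) = 0.001984 S between n5,n0
  Y(R12) = 0.9259 S between n3,n2
  Y(R13) = 0.04545 S between n5,n1
  Y(R14) = 0.007092 S between n2,n3
  Y(R15) = 0.0003236 S between n1,n0
  Im: injects 0.022 A into n3 (from n5)
Assemble and solve the 5×5 MNA system:
  V(n1)=0.04000  V(n2)=0.03534  V(n3)=0.05026  V(n4)=-0.03058  V(n5)=-0.04939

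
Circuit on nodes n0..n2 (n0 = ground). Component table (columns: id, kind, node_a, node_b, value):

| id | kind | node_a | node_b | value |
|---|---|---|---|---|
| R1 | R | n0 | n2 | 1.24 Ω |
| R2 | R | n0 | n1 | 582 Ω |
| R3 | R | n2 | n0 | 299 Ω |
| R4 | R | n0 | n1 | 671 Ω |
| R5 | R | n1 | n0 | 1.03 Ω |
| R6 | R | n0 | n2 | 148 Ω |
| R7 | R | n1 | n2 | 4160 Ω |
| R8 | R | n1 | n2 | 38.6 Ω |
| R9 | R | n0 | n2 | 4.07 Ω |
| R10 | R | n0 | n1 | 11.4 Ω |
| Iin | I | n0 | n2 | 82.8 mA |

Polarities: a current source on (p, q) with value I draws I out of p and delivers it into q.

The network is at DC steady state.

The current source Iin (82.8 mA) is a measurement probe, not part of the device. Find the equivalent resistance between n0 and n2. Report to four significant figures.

R_eq = 0.9193 Ω

Apply KCL at each of the 2 non-ground nodes and solve the resulting linear system.
Node n1: branches {R2, R4, R5, R7, R8, R10} → V_1 = 0.001829
Node n2: branches {R1, R3, R6, R7, R8, R9, Iin} → V_2 = 0.07612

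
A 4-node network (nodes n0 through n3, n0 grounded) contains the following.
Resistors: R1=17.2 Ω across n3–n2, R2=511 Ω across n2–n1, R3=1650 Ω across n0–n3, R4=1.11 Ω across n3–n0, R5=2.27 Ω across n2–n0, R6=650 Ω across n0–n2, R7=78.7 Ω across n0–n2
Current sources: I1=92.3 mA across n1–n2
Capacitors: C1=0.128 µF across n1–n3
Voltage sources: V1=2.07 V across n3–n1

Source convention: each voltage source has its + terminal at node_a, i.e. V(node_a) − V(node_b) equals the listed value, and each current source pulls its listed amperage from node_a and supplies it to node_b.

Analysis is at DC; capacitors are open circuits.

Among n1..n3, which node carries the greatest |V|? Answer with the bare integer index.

MNA unknowns: 3 node voltages V₁..V_3 plus 1 source current (V1)
R1: Y=0.05814 on G[3,2]
I1: z[1]−=0.0923, z[2]+=0.0923
R2: Y=0.001957 on G[2,1]
C1: Y=0.000 on G[1,3]
R3: Y=0.0006061 on G[0,3]
R4: Y=0.9009 on G[3,0]
R5: Y=0.4405 on G[2,0]
R6: Y=0.001538 on G[0,2]
R7: Y=0.01271 on G[0,2]
V1: row V3−V1=2.07, i_V1 at 3,1
solve → V1=-2.152, V2=0.1619, V3=-0.08166
aux → i_V1=0.08777

1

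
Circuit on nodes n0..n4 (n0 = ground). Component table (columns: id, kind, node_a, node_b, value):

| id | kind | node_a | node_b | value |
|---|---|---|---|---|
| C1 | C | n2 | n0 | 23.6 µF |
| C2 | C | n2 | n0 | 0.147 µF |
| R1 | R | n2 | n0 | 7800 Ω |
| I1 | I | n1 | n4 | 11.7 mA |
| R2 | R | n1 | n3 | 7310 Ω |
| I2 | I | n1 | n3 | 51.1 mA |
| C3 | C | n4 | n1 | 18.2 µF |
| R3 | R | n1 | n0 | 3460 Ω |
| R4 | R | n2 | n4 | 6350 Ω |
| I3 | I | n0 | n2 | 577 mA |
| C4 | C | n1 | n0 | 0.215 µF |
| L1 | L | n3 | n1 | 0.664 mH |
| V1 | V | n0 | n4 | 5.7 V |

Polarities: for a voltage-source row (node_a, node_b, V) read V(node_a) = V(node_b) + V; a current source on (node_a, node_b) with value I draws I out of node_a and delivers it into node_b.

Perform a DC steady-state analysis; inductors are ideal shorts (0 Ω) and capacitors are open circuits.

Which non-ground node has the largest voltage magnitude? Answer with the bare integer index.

2

MNA unknowns: 4 node voltages V₁..V_4 plus 2 source currents (L1, V1)
C1: Y=0.000 on G[2,0]
C2: Y=0.000 on G[2,0]
R1: Y=0.0001282 on G[2,0]
I1: z[1]−=0.0117, z[4]+=0.0117
R2: Y=0.0001368 on G[1,3]
I2: z[1]−=0.0511, z[3]+=0.0511
C3: Y=0.000 on G[4,1]
R3: Y=0.0002890 on G[1,0]
R4: Y=0.0001575 on G[2,4]
I3: z[0]−=0.577, z[2]+=0.577
C4: Y=0.000 on G[1,0]
L1: row V3−V1=0, i_L1 at 3,1
V1: row V0−V4=5.7, i_V1 at 0,4
solve → V1=-40.48, V2=2017, V3=-40.48, V4=-5.700
aux → i_L1=0.05110, i_V1=-0.3302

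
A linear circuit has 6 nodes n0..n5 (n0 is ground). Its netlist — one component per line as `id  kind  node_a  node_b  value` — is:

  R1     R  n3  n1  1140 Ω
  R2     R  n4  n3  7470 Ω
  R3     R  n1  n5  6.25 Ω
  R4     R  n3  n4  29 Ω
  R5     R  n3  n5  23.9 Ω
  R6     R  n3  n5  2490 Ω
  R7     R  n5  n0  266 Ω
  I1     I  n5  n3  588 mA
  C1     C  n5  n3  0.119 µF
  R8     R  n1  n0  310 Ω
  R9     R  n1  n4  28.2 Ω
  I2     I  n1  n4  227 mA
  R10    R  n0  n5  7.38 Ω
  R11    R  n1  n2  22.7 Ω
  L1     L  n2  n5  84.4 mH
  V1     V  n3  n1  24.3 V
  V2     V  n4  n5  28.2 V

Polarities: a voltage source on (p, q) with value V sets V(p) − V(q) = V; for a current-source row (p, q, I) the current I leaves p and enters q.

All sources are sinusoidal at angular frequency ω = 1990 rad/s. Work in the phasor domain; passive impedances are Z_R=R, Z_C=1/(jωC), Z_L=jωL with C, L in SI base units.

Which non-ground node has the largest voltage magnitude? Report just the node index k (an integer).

4

MNA unknowns: 5 node voltages V₁..V_5 plus 2 source currents (V1, V2)
R1: Y=0.0008772+0.000j on G[3,1]
R2: Y=0.0001339+0.000j on G[4,3]
R3: Y=0.1600+0.000j on G[1,5]
R4: Y=0.03448+0.000j on G[3,4]
R5: Y=0.04184+0.000j on G[3,5]
R6: Y=0.0004016+0.000j on G[3,5]
R7: Y=0.003759+0.000j on G[5,0]
I1: z[5]−=0.588, z[3]+=0.588
C1: Y=0.000+0.0002368j on G[5,3]
R8: Y=0.003226+0.000j on G[1,0]
R9: Y=0.03546+0.000j on G[1,4]
I2: z[1]−=0.227, z[4]+=0.227
R10: Y=0.1355+0.000j on G[0,5]
R11: Y=0.04405+0.000j on G[1,2]
L1: Y=0.000-0.005954j on G[2,5]
V1: row V3−V1=24.3, i_V1 at 3,1
V2: row V4−V5=28.2, i_V2 at 4,5
solve → V1=1.661+0.01337j, V2=1.628+0.2387j, V3=25.96+0.01337j, V4=28.16-0.0003097j, V5=-0.03847-0.0003097j
aux → i_V1=-0.4554-0.007208j, i_V2=-0.7889+0.0009585j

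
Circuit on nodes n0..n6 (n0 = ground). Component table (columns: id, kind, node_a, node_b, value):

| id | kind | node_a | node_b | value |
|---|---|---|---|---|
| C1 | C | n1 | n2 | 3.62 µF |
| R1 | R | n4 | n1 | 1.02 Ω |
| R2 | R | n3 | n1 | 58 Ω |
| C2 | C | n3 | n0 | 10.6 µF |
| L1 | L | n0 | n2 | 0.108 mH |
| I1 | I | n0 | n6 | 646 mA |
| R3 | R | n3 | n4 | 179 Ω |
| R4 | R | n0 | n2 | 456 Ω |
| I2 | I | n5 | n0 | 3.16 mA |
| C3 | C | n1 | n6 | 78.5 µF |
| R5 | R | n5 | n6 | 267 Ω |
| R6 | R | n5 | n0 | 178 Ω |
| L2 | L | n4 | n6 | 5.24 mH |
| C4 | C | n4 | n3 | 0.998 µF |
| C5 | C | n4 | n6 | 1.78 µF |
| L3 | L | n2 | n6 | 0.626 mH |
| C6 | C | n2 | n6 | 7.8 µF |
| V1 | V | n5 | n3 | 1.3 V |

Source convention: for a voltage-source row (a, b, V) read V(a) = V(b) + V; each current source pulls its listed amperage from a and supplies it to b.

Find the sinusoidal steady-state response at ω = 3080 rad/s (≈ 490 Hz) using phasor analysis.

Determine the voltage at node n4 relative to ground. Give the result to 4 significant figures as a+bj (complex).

-0.01560+1.452j V

Element admittances at ω=3080 rad/s:
  Y(C1) = 0.000+0.01115j S between n1,n2
  Y(R1) = 0.9804+0.000j S between n4,n1
  Y(R2) = 0.01724+0.000j S between n3,n1
  Y(C2) = 0.000+0.03265j S between n3,n0
  Y(L1) = 0.000-3.006j S between n0,n2
  I1: injects 0.646 A into n6 (from n0)
  Y(R3) = 0.005587+0.000j S between n3,n4
  Y(R4) = 0.002193+0.000j S between n0,n2
  I2: injects 0.00316 A into n0 (from n5)
  Y(C3) = 0.000+0.2418j S between n1,n6
  Y(R5) = 0.003745+0.000j S between n5,n6
  Y(R6) = 0.005618+0.000j S between n5,n0
  Y(L2) = 0.000-0.06196j S between n4,n6
  Y(C4) = 0.000+0.003074j S between n4,n3
  Y(C5) = 0.000+0.005482j S between n4,n6
  Y(L3) = 0.000-0.5187j S between n2,n6
  Y(C6) = 0.000+0.02402j S between n2,n6
  V1: constraint V(n5)−V(n3) = 1.3
Assemble and solve the 7×7 MNA system:
  V(n1)=-0.02711+1.457j  V(n2)=0.005269+0.2201j  V(n3)=0.3230+0.8570j  V(n4)=-0.01560+1.452j  V(n5)=1.623+0.8570j  V(n6)=0.03559+1.586j
  i(V1)=-0.01822-0.002085j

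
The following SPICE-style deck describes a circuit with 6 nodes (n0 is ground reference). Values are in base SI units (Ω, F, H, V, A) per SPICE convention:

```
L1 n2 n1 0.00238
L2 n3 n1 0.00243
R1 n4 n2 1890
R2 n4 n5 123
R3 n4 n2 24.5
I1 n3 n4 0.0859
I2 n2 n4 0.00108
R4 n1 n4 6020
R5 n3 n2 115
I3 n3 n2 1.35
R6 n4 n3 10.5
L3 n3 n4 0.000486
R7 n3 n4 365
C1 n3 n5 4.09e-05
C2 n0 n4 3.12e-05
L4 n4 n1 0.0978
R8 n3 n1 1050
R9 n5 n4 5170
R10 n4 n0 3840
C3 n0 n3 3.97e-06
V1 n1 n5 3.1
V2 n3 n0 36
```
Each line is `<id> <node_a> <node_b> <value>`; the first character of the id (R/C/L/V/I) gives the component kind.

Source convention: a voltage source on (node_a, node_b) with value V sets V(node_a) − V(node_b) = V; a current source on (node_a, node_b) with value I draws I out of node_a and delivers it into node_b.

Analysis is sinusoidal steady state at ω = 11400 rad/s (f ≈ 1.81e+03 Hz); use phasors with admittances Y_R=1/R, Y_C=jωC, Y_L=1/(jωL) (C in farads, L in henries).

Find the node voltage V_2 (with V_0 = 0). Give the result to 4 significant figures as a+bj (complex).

48.09-26.33j V

MNA unknowns: 5 node voltages V₁..V_5 plus 2 source currents (V1, V2)
L1: Y=0.000-0.03686j on G[2,1]
L2: Y=0.000-0.03610j on G[3,1]
R1: Y=0.0005291+0.000j on G[4,2]
R2: Y=0.008130+0.000j on G[4,5]
R3: Y=0.04082+0.000j on G[4,2]
I1: z[3]−=0.0859, z[4]+=0.0859
I2: z[2]−=0.00108, z[4]+=0.00108
R4: Y=0.0001661+0.000j on G[1,4]
R5: Y=0.008696+0.000j on G[3,2]
I3: z[3]−=1.35, z[2]+=1.35
R6: Y=0.09524+0.000j on G[4,3]
L3: Y=0.000-0.1805j on G[3,4]
R7: Y=0.002740+0.000j on G[3,4]
C1: Y=0.000+0.4663j on G[3,5]
C2: Y=0.000+0.3557j on G[0,4]
L4: Y=0.000-0.0008969j on G[4,1]
R8: Y=0.0009524+0.000j on G[3,1]
R9: Y=0.0001934+0.000j on G[5,4]
R10: Y=0.0002604+0.000j on G[4,0]
C3: Y=0.000+0.04526j on G[0,3]
V1: row V1−V5=3.1, i_V1 at 1,5
V2: row V3−V0=36, i_V2 at 3,0
solve → V1=37.68+3.506j, V2=48.09-26.33j, V3=36.00+0.000j, V4=-8.591-41.15j, V5=34.58+3.506j
aux → i_V1=-1.276-0.2926j, i_V2=-14.63+1.437j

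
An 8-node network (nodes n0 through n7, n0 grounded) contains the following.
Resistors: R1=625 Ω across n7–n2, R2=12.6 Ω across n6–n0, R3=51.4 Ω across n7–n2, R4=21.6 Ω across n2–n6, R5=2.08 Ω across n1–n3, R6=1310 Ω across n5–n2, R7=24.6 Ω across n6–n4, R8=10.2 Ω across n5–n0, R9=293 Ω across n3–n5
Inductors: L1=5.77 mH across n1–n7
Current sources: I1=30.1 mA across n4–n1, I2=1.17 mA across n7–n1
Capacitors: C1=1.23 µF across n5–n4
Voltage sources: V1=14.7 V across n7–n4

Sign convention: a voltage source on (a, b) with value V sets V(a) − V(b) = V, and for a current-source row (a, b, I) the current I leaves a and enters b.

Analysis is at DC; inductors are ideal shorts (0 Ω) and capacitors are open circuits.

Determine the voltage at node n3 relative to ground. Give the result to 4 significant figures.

Apply KCL at each of the 7 non-ground nodes and solve the resulting linear system.
Node n1: branches {L1, I1, I2, R5} → V_1 = 9.820
Node n2: branches {R1, R3, R4, R6} → V_2 = 2.749
Node n3: branches {R5, R9} → V_3 = 9.753
Node n4: branches {I1, R7, C1, V1} → V_4 = -4.880
Node n5: branches {R6, C1, R8, R9} → V_5 = 0.3462
Node n6: branches {R2, R4, R7} → V_6 = -0.4276
Node n7: branches {R1, L1, R3, I2, V1} → V_7 = 9.820
Source currents: i(L1)=-0.0008357, i(V1)=-0.1509

9.753 V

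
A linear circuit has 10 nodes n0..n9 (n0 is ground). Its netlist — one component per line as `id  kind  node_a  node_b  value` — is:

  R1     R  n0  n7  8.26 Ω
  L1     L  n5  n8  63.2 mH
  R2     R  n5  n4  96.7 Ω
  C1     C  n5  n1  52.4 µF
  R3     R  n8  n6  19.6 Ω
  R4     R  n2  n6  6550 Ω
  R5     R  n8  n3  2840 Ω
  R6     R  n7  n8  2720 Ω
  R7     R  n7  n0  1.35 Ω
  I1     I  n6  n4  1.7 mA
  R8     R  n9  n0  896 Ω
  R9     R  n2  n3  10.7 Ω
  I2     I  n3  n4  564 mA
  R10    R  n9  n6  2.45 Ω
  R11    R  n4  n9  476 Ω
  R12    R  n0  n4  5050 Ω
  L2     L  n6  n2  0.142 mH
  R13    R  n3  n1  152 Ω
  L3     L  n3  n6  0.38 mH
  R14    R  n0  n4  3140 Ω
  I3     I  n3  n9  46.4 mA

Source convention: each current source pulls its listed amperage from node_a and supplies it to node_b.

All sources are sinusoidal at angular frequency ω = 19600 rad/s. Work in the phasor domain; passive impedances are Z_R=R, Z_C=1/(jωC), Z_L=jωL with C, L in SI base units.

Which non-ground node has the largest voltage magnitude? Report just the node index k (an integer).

Element admittances at ω=19600 rad/s:
  Y(R1) = 0.1211+0.000j S between n0,n7
  Y(L1) = 0.000-0.0008073j S between n5,n8
  Y(R2) = 0.01034+0.000j S between n5,n4
  Y(C1) = 0.000+1.027j S between n5,n1
  Y(R3) = 0.05102+0.000j S between n8,n6
  Y(R4) = 0.0001527+0.000j S between n2,n6
  Y(R5) = 0.0003521+0.000j S between n8,n3
  Y(R6) = 0.0003676+0.000j S between n7,n8
  Y(R7) = 0.7407+0.000j S between n7,n0
  I1: injects 0.0017 A into n4 (from n6)
  Y(R8) = 0.001116+0.000j S between n9,n0
  Y(R9) = 0.09346+0.000j S between n2,n3
  I2: injects 0.564 A into n4 (from n3)
  Y(R10) = 0.4082+0.000j S between n9,n6
  Y(R11) = 0.002101+0.000j S between n4,n9
  Y(R12) = 0.0001980+0.000j S between n0,n4
  Y(L2) = 0.000-0.3593j S between n6,n2
  Y(R13) = 0.006579+0.000j S between n3,n1
  Y(L3) = 0.000-0.1343j S between n3,n6
  Y(R14) = 0.0003185+0.000j S between n0,n4
  I3: injects 0.0464 A into n9 (from n3)
Assemble and solve the 9×9 MNA system:
  V(n1)=29.51+3.432j  V(n2)=-22.45-0.9227j  V(n3)=-23.55-1.809j  V(n4)=63.65+2.367j  V(n5)=29.54+3.092j  V(n6)=-22.68-0.6351j  V(n7)=-0.009574-0.0006182j  V(n8)=-22.45-1.450j  V(n9)=-22.06-0.6181j

4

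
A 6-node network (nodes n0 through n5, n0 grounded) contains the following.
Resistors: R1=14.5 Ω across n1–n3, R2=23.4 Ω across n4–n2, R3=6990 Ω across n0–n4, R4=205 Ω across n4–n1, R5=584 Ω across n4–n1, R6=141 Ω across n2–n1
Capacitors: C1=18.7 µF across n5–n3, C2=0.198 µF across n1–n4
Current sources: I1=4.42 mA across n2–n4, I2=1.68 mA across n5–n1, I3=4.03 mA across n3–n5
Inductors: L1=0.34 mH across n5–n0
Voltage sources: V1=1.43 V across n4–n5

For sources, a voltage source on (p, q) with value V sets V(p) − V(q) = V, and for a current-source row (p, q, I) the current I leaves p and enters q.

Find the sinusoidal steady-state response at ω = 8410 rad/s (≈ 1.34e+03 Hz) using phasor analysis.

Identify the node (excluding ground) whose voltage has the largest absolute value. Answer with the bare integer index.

4

Element admittances at ω=8410 rad/s:
  Y(R1) = 0.06897+0.000j S between n1,n3
  Y(C1) = 0.000+0.1573j S between n5,n3
  I1: injects 0.00442 A into n4 (from n2)
  Y(L1) = 0.000-0.3497j S between n5,n0
  Y(R2) = 0.04274+0.000j S between n4,n2
  Y(R3) = 0.0001431+0.000j S between n0,n4
  I2: injects 0.00168 A into n1 (from n5)
  Y(C2) = 0.000+0.001665j S between n1,n4
  Y(R4) = 0.004878+0.000j S between n4,n1
  Y(R5) = 0.001712+0.000j S between n4,n1
  I3: injects 0.00403 A into n5 (from n3)
  Y(R6) = 0.007092+0.000j S between n2,n1
  V1: constraint V(n4)−V(n5) = 1.43
Assemble and solve the 6×6 MNA system:
  V(n1)=0.2473-0.04061j  V(n2)=1.173-0.006282j  V(n3)=0.01575-0.07652j  V(n4)=1.430-0.0005850j  V(n5)=-2.393e-07-0.0005850j
  i(V1)=-0.01450-0.002476j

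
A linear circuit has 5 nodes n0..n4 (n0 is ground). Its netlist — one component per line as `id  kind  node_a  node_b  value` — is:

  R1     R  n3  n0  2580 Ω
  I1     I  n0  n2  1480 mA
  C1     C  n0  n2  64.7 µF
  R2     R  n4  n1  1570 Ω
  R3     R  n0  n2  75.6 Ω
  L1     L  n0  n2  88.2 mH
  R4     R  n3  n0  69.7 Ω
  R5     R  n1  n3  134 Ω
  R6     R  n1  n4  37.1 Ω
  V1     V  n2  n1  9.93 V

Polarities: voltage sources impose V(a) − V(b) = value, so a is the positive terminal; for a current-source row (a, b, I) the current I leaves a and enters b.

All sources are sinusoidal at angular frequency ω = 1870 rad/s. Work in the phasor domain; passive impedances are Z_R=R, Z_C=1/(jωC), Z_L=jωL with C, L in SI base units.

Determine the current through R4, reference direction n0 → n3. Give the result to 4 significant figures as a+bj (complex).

0.03799+0.06261j A

Element admittances at ω=1870 rad/s:
  Y(R1) = 0.0003876+0.000j S between n3,n0
  I1: injects 1.48 A into n2 (from n0)
  Y(C1) = 0.000+0.1210j S between n0,n2
  Y(R2) = 0.0006369+0.000j S between n4,n1
  Y(R3) = 0.01323+0.000j S between n0,n2
  Y(L1) = 0.000-0.006063j S between n0,n2
  Y(R4) = 0.01435+0.000j S between n3,n0
  Y(R5) = 0.007463+0.000j S between n1,n3
  Y(R6) = 0.02695+0.000j S between n1,n4
  V1: constraint V(n2)−V(n1) = 9.93
Assemble and solve the 5×5 MNA system:
  V(n1)=-7.876-12.98j  V(n2)=2.054-12.98j  V(n3)=-2.648-4.364j  V(n4)=-7.876-12.98j
  i(V1)=-0.03902-0.06430j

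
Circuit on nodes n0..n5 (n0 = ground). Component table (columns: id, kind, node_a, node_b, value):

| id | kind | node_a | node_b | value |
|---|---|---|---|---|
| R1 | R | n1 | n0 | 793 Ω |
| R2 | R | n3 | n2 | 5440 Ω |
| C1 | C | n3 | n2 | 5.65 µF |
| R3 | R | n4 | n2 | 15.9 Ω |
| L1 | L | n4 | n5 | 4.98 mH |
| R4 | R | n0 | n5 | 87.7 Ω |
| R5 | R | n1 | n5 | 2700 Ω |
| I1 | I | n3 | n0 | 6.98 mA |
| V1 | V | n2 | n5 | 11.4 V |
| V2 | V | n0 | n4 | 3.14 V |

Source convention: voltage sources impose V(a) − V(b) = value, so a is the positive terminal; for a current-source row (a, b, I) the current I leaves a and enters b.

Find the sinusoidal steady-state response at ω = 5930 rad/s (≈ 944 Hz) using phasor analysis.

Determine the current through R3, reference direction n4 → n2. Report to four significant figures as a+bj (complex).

Element admittances at ω=5930 rad/s:
  Y(R1) = 0.001261+0.000j S between n1,n0
  Y(R2) = 0.0001838+0.000j S between n3,n2
  Y(C1) = 0.000+0.03350j S between n3,n2
  Y(R3) = 0.06289+0.000j S between n4,n2
  Y(L1) = 0.000-0.03386j S between n4,n5
  Y(R4) = 0.01140+0.000j S between n0,n5
  Y(R5) = 0.0003704+0.000j S between n1,n5
  I1: injects 0.00698 A into n0 (from n3)
  V1: constraint V(n2)−V(n5) = 11.4
  V2: constraint V(n0)−V(n4) = 3.14
Assemble and solve the 7×7 MNA system:
  V(n1)=-2.447-0.7875j  V(n2)=0.6201-3.469j  V(n3)=0.6189-3.260j  V(n4)=-3.140+0.000j  V(n5)=-10.78-3.469j
  i(V1)=-0.2435+0.2182j  i(V2)=-0.1190-0.04055j

-0.2365+0.2182j A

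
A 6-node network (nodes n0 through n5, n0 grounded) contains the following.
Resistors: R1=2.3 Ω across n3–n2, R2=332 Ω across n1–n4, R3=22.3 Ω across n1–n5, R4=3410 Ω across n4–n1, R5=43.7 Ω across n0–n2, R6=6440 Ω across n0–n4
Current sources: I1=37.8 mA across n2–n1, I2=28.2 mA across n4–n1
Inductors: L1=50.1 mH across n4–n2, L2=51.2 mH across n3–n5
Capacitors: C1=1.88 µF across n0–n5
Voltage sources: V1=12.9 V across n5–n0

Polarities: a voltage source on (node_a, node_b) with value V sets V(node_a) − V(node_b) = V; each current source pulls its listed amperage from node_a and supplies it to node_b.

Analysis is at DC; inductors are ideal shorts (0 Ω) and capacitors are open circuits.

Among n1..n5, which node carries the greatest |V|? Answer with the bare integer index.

1

Element admittances at DC:
  Y(R1) = 0.4348 S between n3,n2
  I1: injects 0.0378 A into n1 (from n2)
  Y(R2) = 0.003012 S between n1,n4
  Y(R3) = 0.04484 S between n1,n5
  L1: short n4↔n2 (DC inductor)
  Y(R4) = 0.0002933 S between n4,n1
  Y(R5) = 0.02288 S between n0,n2
  L2: short n3↔n5 (DC inductor)
  Y(C1) = 0.000 S between n0,n5
  Y(R6) = 0.0001553 S between n0,n4
  I2: injects 0.0282 A into n1 (from n4)
  V1: constraint V(n5)−V(n0) = 12.9
Assemble and solve the 8×8 MNA system:
  V(n1)=14.22  V(n2)=12.12  V(n3)=12.90  V(n4)=12.12  V(n5)=12.90
  i(L1)=-0.02316  i(L2)=-0.3383  i(V1)=-0.2793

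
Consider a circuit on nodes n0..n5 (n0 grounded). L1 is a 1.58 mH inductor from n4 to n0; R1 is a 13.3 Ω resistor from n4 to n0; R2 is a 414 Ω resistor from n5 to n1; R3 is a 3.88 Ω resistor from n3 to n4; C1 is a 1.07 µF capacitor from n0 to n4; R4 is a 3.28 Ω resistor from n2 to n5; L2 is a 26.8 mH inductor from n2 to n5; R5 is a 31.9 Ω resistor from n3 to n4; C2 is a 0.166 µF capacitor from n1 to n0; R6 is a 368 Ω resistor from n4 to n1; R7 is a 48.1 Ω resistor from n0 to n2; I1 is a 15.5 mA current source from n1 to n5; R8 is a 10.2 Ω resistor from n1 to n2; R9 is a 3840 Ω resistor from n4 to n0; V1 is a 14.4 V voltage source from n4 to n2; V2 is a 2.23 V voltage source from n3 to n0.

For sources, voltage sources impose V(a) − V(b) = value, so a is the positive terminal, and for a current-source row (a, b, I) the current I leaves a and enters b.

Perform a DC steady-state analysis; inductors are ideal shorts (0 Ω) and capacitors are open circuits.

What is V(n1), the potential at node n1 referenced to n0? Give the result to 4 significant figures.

Apply KCL at each of the 5 non-ground nodes and solve the resulting linear system.
Node n1: branches {R2, C2, R6, I1, R8} → V_1 = -14.17
Node n2: branches {R4, L2, R7, R8, V1} → V_2 = -14.40
Node n3: branches {R3, R5, V2} → V_3 = 2.230
Node n4: branches {L1, R1, R3, C1, R5, R6, R9, V1} → V_4 = 0.000
Node n5: branches {R2, R4, L2, I1} → V_5 = -14.40
Source currents: i(L1)=0.9440, i(L2)=-0.01605, i(V1)=-0.3379, i(V2)=-0.6446

-14.17 V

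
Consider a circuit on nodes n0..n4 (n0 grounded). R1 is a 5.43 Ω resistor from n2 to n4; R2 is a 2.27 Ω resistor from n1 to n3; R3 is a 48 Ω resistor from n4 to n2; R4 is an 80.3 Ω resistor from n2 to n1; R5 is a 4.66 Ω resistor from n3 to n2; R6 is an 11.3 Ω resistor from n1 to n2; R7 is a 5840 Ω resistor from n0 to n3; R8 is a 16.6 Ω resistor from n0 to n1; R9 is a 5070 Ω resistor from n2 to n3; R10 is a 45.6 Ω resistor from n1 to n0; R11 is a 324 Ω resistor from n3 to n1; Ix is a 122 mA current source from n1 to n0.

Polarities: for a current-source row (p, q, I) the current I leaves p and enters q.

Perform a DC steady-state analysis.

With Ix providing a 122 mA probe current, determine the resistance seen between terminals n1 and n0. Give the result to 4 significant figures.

Apply KCL at each of the 4 non-ground nodes and solve the resulting linear system.
Node n1: branches {R2, R4, R6, R8, R10, R11, Ix} → V_1 = -1.482
Node n2: branches {R1, R3, R4, R5, R6, R9} → V_2 = -1.481
Node n3: branches {R2, R5, R7, R9, R11} → V_3 = -1.481
Node n4: branches {R1, R3} → V_4 = -1.481

R_eq = 12.14 Ω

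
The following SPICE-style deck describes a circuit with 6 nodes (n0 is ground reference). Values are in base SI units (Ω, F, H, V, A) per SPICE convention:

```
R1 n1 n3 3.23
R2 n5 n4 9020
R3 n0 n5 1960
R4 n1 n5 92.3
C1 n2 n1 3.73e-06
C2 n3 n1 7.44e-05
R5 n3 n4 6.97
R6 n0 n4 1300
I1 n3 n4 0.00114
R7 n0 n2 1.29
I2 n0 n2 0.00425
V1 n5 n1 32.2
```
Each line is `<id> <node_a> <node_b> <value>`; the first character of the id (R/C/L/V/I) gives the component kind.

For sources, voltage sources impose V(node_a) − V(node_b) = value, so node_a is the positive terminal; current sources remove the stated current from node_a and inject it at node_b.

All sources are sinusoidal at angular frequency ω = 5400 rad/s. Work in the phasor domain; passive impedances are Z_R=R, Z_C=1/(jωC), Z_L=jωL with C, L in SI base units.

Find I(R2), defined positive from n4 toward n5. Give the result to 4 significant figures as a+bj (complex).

-0.003566-1.179e-06j A

Element admittances at ω=5400 rad/s:
  Y(R1) = 0.3096+0.000j S between n1,n3
  Y(R2) = 0.0001109+0.000j S between n5,n4
  Y(R3) = 0.0005102+0.000j S between n0,n5
  Y(R4) = 0.01083+0.000j S between n1,n5
  Y(C1) = 0.000+0.02014j S between n2,n1
  Y(C2) = 0.000+0.4018j S between n3,n1
  Y(R5) = 0.1435+0.000j S between n3,n4
  Y(R6) = 0.0007692+0.000j S between n0,n4
  I1: injects 0.00114 A into n4 (from n3)
  Y(R7) = 0.7752+0.000j S between n0,n2
  I2: injects 0.00425 A into n2 (from n0)
  V1: constraint V(n5)−V(n1) = 32.2
Assemble and solve the 6×6 MNA system:
  V(n1)=-0.06677+0.8115j  V(n2)=-0.01564-0.001329j  V(n3)=-0.06342+0.8051j  V(n4)=-0.03045+0.8008j  V(n5)=32.13+0.8115j
  i(V1)=-0.3688-0.0004152j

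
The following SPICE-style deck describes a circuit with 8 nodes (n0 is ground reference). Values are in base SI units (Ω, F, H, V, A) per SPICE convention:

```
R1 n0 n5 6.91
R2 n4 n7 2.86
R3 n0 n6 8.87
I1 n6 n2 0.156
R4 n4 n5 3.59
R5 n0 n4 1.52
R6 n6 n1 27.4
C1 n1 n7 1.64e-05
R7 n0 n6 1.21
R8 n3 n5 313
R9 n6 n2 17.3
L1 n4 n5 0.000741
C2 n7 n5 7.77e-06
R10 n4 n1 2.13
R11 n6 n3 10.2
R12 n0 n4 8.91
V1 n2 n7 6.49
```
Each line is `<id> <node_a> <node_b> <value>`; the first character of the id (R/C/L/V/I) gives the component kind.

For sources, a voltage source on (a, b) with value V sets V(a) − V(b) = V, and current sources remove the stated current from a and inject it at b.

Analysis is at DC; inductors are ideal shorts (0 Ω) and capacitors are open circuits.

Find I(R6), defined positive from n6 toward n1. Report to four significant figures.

0.01158 A

Apply KCL at each of the 7 non-ground nodes and solve the resulting linear system.
Node n1: branches {R6, C1, R10} → V_1 = -0.1485
Node n2: branches {I1, R9, V1} → V_2 = 5.827
Node n3: branches {R8, R11} → V_3 = 0.1579
Node n4: branches {R2, R4, R5, L1, R10, R12} → V_4 = -0.1732
Node n5: branches {R1, R4, R8, L1, C2} → V_5 = -0.1732
Node n6: branches {R3, I1, R6, R7, R9, R11} → V_6 = 0.1687
Node n7: branches {R2, C1, C2, V1} → V_7 = -0.6625
Source currents: i(L1)=-0.02612, i(V1)=-0.1711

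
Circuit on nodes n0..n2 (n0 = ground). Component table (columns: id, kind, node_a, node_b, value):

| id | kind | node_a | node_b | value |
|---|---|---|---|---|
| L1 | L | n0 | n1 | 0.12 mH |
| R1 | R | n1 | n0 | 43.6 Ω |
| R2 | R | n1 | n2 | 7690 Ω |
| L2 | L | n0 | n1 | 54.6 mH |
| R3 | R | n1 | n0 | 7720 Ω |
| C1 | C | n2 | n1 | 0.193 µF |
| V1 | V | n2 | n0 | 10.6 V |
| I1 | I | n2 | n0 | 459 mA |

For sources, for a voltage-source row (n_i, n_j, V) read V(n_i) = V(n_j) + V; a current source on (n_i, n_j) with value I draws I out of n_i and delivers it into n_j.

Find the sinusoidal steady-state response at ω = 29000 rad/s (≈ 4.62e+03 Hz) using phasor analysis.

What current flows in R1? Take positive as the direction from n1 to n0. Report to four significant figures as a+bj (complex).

Element admittances at ω=29000 rad/s:
  Y(L1) = 0.000-0.2874j S between n0,n1
  Y(R1) = 0.02294+0.000j S between n1,n0
  Y(R2) = 0.0001300+0.000j S between n1,n2
  Y(L2) = 0.000-0.0006316j S between n0,n1
  Y(R3) = 0.0001295+0.000j S between n1,n0
  Y(C1) = 0.000+0.005597j S between n2,n1
  V1: constraint V(n2)−V(n0) = 10.6
  I1: injects 0.459 A into n0 (from n2)
Assemble and solve the 3×3 MNA system:
  V(n1)=-0.2083+0.02199j  V(n2)=10.60+0.000j
  i(V1)=-0.4605-0.06049j

-0.004777+0.0005044j A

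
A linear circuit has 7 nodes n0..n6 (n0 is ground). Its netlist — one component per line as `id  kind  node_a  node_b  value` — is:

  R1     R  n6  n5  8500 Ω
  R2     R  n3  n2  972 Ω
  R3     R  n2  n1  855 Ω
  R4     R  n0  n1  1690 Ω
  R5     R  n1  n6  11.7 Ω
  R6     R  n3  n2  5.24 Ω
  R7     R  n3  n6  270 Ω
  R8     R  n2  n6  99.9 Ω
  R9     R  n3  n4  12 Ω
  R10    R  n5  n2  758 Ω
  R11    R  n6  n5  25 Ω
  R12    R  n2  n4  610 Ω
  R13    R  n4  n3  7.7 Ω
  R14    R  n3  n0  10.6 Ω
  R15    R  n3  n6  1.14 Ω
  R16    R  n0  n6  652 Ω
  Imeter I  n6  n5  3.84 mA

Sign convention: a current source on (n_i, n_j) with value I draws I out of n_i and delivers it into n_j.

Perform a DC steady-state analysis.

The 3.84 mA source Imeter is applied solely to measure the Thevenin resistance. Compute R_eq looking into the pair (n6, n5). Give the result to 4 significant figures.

MNA unknowns: 6 node voltages V₁..V_6
R1: Y=0.0001176 on G[6,5]
R2: Y=0.001029 on G[3,2]
R3: Y=0.001170 on G[2,1]
R4: Y=0.0005917 on G[0,1]
R5: Y=0.08547 on G[1,6]
R6: Y=0.1908 on G[3,2]
R7: Y=0.003704 on G[3,6]
R8: Y=0.01001 on G[2,6]
R9: Y=0.08333 on G[3,4]
R10: Y=0.001319 on G[5,2]
R11: Y=0.04000 on G[6,5]
R12: Y=0.001639 on G[2,4]
R13: Y=0.1299 on G[4,3]
R14: Y=0.09434 on G[3,0]
R15: Y=0.8772 on G[3,6]
R16: Y=0.001534 on G[0,6]
Imeter: z[6]−=0.00384, z[5]+=0.00384
solve → V1=-0.0001152, V2=0.0005887, V3=2.765e-06, V4=7.236e-06, V5=0.09257, V6=-0.0001256

R_eq = 24.14 Ω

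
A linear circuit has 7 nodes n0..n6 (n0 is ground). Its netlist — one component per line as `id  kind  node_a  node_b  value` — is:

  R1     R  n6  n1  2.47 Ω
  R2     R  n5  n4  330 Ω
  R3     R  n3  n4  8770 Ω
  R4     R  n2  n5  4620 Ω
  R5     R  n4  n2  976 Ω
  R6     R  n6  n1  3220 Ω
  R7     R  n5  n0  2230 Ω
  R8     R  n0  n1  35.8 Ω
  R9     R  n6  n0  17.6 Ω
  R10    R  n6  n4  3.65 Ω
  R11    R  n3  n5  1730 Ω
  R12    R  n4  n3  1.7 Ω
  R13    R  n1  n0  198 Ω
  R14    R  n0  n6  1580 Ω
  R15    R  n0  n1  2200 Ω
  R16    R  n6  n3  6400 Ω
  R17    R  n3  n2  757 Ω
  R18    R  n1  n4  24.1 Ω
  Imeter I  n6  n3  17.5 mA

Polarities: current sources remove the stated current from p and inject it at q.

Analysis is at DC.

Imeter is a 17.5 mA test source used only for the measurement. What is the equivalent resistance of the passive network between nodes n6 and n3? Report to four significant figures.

Element admittances at DC:
  Y(R1) = 0.4049 S between n6,n1
  Y(R2) = 0.003030 S between n5,n4
  Y(R3) = 0.0001140 S between n3,n4
  Y(R4) = 0.0002165 S between n2,n5
  Y(R5) = 0.001025 S between n4,n2
  Y(R6) = 0.0003106 S between n6,n1
  Y(R7) = 0.0004484 S between n5,n0
  Y(R8) = 0.02793 S between n0,n1
  Y(R9) = 0.05682 S between n6,n0
  Y(R10) = 0.2740 S between n6,n4
  Y(R11) = 0.0005780 S between n3,n5
  Y(R12) = 0.5882 S between n4,n3
  Y(R13) = 0.005051 S between n1,n0
  Y(R14) = 0.0006329 S between n0,n6
  Y(R15) = 0.0004545 S between n0,n1
  Y(R16) = 0.0001563 S between n6,n3
  Y(R17) = 0.001321 S between n3,n2
  Y(R18) = 0.04149 S between n1,n4
  Imeter: injects 0.0175 A into n3 (from n6)
Assemble and solve the 6×6 MNA system:
  V(n1)=0.002891  V(n2)=0.06913  V(n3)=0.08357  V(n4)=0.05392  V(n5)=0.05304  V(n6)=-0.002096

R_eq = 4.895 Ω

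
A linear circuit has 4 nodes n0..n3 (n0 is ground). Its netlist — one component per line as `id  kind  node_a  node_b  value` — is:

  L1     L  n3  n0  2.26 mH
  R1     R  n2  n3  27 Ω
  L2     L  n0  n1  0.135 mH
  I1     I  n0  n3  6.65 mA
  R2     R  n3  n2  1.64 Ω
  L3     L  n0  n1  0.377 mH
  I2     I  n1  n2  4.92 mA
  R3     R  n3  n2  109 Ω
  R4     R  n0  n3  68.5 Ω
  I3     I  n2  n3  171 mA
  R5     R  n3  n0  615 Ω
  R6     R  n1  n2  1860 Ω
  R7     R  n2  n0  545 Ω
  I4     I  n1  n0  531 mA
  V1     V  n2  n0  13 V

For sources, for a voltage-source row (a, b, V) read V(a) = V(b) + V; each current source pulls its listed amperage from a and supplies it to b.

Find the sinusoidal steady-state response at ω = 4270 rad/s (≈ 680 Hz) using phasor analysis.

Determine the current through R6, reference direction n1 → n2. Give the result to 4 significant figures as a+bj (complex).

Apply KCL at each of the 3 non-ground nodes and solve the resulting linear system.
Node n1: branches {L2, L3, I2, R6, I4} → V_1 = -5.123e-05-0.2245j
Node n2: branches {R1, R2, I2, R3, I3, R6, R7, V1} → V_2 = 13.00+0.000j
Node n3: branches {L1, R1, I1, R2, R3, R4, I3, R5} → V_3 = 12.65+1.950j
Source currents: i(V1)=-0.4266+1.279j

-0.006989-0.0001207j A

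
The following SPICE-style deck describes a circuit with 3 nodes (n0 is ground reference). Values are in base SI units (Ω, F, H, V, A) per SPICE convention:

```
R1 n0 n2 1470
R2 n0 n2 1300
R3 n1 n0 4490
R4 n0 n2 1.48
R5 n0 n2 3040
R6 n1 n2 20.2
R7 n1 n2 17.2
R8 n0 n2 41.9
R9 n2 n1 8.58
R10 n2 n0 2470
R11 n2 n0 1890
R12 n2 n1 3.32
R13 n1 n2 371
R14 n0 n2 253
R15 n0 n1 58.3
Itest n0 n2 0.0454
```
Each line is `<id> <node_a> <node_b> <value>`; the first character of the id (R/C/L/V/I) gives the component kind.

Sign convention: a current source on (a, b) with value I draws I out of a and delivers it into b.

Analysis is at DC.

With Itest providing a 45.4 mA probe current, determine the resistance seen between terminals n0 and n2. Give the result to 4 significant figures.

Apply KCL at each of the 2 non-ground nodes and solve the resulting linear system.
Node n1: branches {R3, R6, R7, R9, R12, R13, R15} → V_1 = 0.06079
Node n2: branches {R1, R2, R4, R5, R6, R7, R8, R9, R10, R11, R12, R13, R14, Itest} → V_2 = 0.06279

R_eq = 1.383 Ω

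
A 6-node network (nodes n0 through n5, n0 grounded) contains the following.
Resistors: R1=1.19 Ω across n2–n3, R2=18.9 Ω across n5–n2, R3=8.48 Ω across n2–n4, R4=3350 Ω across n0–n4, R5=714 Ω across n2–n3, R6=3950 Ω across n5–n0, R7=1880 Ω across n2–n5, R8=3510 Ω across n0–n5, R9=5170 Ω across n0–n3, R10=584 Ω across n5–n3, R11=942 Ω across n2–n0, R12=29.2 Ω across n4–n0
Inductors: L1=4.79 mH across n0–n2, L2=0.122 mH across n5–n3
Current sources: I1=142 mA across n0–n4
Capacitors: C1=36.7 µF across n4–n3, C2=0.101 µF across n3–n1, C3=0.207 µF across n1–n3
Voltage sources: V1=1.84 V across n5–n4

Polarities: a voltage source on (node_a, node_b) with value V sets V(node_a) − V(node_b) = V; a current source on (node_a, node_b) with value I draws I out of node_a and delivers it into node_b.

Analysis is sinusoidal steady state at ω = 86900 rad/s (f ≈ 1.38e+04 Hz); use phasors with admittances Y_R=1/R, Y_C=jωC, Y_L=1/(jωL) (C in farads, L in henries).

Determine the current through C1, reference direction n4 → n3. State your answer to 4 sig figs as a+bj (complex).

-0.09039+0.1669j A

Element admittances at ω=86900 rad/s:
  Y(R1) = 0.8403+0.000j S between n2,n3
  Y(R2) = 0.05291+0.000j S between n5,n2
  Y(L1) = 0.000-0.002402j S between n0,n2
  Y(R3) = 0.1179+0.000j S between n2,n4
  Y(R4) = 0.0002985+0.000j S between n0,n4
  I1: injects 0.142 A into n4 (from n0)
  Y(R5) = 0.001401+0.000j S between n2,n3
  Y(R6) = 0.0002532+0.000j S between n5,n0
  Y(R7) = 0.0005319+0.000j S between n2,n5
  Y(R8) = 0.0002849+0.000j S between n0,n5
  Y(C1) = 0.000+3.189j S between n4,n3
  Y(L2) = 0.000-0.09432j S between n5,n3
  Y(C2) = 0.000+0.008777j S between n3,n1
  Y(R9) = 0.0001934+0.000j S between n0,n3
  Y(R10) = 0.001712+0.000j S between n5,n3
  Y(R11) = 0.001062+0.000j S between n2,n0
  Y(C3) = 0.000+0.01799j S between n1,n3
  Y(R12) = 0.03425+0.000j S between n4,n0
  V1: constraint V(n5)−V(n4) = 1.84
Assemble and solve the 6×6 MNA system:
  V(n1)=3.811+0.2309j  V(n2)=3.912+0.2447j  V(n3)=3.811+0.2309j  V(n4)=3.863+0.2592j  V(n5)=5.703+0.2592j
  i(V1)=-0.1047+0.1775j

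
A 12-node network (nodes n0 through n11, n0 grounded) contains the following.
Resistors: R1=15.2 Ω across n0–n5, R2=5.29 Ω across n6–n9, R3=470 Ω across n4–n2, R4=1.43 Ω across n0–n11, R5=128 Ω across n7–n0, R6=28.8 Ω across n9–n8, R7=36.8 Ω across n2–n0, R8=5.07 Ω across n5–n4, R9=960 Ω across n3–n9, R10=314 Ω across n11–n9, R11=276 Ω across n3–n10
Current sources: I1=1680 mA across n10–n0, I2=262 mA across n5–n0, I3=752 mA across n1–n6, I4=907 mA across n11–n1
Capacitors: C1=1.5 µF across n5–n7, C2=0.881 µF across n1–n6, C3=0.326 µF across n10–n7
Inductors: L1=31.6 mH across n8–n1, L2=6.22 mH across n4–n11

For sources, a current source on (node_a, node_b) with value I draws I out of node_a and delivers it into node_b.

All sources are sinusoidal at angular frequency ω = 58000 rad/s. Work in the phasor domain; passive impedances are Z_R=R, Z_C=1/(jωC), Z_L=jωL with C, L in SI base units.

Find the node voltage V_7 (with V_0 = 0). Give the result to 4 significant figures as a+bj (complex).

Element admittances at ω=58000 rad/s:
  Y(R1) = 0.06579+0.000j S between n0,n5
  Y(R2) = 0.1890+0.000j S between n6,n9
  I1: injects 1.68 A into n0 (from n10)
  Y(R3) = 0.002128+0.000j S between n4,n2
  Y(R4) = 0.6993+0.000j S between n0,n11
  Y(R5) = 0.007812+0.000j S between n7,n0
  Y(R6) = 0.03472+0.000j S between n9,n8
  Y(C1) = 0.000+0.08700j S between n5,n7
  Y(R7) = 0.02717+0.000j S between n2,n0
  Y(R8) = 0.1972+0.000j S between n5,n4
  Y(C2) = 0.000+0.05110j S between n1,n6
  Y(L1) = 0.000-0.0005456j S between n8,n1
  Y(R9) = 0.001042+0.000j S between n3,n9
  Y(C3) = 0.000+0.01891j S between n10,n7
  I2: injects 0.262 A into n0 (from n5)
  I3: injects 0.752 A into n6 (from n1)
  Y(L2) = 0.000-0.002772j S between n4,n11
  Y(R10) = 0.003185+0.000j S between n11,n9
  Y(R11) = 0.003623+0.000j S between n3,n10
  I4: injects 0.907 A into n1 (from n11)
Assemble and solve the 11×11 MNA system:
  V(n1)=226.1+15.30j  V(n2)=-1.631-0.2454j  V(n3)=28.05+73.93j  V(n4)=-22.46-3.379j  V(n5)=-22.73-3.101j  V(n6)=226.1+18.36j  V(n7)=-24.45+11.70j  V(n8)=221.2+18.27j  V(n9)=221.3+18.35j  V(n10)=-27.51+89.90j  V(n11)=-0.3019+0.1706j

-24.45+11.70j V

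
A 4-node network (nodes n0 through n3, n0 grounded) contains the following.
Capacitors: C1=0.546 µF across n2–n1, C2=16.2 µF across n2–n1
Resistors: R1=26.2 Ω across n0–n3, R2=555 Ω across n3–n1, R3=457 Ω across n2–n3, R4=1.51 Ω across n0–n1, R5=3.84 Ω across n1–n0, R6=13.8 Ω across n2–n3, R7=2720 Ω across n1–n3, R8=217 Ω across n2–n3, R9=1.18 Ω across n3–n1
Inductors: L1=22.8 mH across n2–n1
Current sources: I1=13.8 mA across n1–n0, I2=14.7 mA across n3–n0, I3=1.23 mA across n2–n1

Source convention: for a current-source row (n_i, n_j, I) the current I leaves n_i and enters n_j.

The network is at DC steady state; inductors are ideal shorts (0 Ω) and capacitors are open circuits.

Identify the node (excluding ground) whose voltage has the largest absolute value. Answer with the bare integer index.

3

Apply KCL at each of the 3 non-ground nodes and solve the resulting linear system.
Node n1: branches {C1, L1, R2, R4, R5, R7, C2, R9, I1, I3} → V_1 = -0.02910
Node n2: branches {C1, L1, R3, R6, R8, C2, I3} → V_2 = -0.02910
Node n3: branches {R1, R2, R3, R6, R7, R8, R9, I2} → V_3 = -0.04316
Source currents: i(L1)=-0.002344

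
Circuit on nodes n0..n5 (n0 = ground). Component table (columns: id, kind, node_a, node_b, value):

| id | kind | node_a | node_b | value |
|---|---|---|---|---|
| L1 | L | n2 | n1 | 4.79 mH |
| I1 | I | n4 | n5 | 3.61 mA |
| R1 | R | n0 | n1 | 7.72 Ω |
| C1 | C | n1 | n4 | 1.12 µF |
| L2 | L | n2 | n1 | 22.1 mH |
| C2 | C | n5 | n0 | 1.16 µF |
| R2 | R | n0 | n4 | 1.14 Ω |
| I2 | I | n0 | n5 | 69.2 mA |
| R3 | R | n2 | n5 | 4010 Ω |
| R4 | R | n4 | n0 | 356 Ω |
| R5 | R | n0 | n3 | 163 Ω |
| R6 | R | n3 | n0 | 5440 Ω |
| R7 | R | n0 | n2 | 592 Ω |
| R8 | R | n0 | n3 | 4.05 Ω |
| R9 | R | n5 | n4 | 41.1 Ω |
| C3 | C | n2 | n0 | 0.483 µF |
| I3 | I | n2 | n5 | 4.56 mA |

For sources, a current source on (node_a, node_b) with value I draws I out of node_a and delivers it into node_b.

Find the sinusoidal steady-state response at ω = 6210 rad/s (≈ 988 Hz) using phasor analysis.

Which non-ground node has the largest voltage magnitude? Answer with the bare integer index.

Apply KCL at each of the 5 non-ground nodes and solve the resulting linear system.
Node n1: branches {L1, R1, C1, L2} → V_1 = -0.02954+0.006016j
Node n2: branches {L1, L2, R3, R7, C3, I3} → V_2 = -0.03074-0.09276j
Node n3: branches {R5, R6, R8} → V_3 = 0.000+0.000j
Node n4: branches {I1, C1, R2, R4, R9} → V_4 = 0.07542-0.02484j
Node n5: branches {I1, C2, I2, R3, R9, I3} → V_5 = 2.960-0.8931j

5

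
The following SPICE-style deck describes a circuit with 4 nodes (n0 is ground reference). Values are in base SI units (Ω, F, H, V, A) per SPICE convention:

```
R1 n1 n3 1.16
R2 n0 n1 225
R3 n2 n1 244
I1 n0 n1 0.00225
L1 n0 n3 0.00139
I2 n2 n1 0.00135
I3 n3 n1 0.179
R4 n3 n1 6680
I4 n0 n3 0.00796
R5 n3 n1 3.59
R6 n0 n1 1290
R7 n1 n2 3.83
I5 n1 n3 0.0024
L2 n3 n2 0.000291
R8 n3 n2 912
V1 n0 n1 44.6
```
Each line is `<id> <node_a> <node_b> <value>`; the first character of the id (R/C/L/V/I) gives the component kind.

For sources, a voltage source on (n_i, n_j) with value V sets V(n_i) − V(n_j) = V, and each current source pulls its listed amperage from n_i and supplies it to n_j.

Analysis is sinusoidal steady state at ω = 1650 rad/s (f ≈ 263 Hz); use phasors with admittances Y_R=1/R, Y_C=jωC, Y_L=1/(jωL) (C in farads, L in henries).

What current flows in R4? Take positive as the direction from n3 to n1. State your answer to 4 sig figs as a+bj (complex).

0.0006088-0.001873j A

Apply KCL at each of the 3 non-ground nodes and solve the resulting linear system.
Node n1: branches {R1, R2, R3, I1, I2, I3, R4, R5, R6, R7, I5, V1} → V_1 = -44.60+0.000j
Node n2: branches {R3, I2, R7, L2, R8} → V_2 = -42.17-12.82j
Node n3: branches {R1, L1, I3, R4, I4, R5, I5, L2, R8} → V_3 = -40.53-12.51j
Source currents: i(V1)=-5.698+17.67j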